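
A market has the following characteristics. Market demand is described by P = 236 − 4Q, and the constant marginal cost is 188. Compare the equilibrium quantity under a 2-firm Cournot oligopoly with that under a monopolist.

In a 2-firm Cournot equilibrium, symmetry and the first-order condition give q = (236 − 188)/(12) = 4. So Q = 8 and P = 204.
The monopolist equates marginal revenue to marginal cost: 236 − 8Q = 188, so Q = 6. From demand, P = 212.

Cournot: Q = 8; Monopoly: Q = 6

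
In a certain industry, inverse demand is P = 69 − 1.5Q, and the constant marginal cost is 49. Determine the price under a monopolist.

A monopolist chooses Q where MR = MC. MR = 69 − 3Q; setting this equal to 49 gives Q = 20/3 and P = 59.

P = 59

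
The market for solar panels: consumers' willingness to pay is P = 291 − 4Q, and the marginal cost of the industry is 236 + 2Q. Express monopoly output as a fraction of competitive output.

Monopoly sets MR = MC: 291 − 8Q = 236 + 2Q ⇒ Q = 5.5, P = 291 − 4·5.5 = 269.
Competitive equilibrium sets price equal to marginal cost: 291 − 4Q = 236 + 2Q, so Q = 55/6 and P = 763/3.
Ratio Q_m/Q_c = 5.5/(55/6) = 0.6.

Q_m/Q_c = 0.6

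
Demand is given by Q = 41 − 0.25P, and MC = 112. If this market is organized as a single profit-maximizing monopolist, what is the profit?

Profit = 169

Inverting demand: P = 164 − 4Q.
Monopoly sets MR = MC: 164 − 8Q = 112 ⇒ Q = 6.5, P = 164 − 4·6.5 = 138.
Profit = (138 − 112)·6.5 = 169.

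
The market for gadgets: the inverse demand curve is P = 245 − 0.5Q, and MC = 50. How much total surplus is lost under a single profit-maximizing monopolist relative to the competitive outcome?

DWL = 9506.25

Competitive firms price at marginal cost: P = 50, giving Q = 390.
Monopoly sets MR = MC: 245 − Q = 50 ⇒ Q = 195, P = 245 − 0.5·195 = 147.5.
DWL is the triangle between Q = 195 and Q = 390: ½·(390 − 195)·(147.5 − 50) = 9506.25.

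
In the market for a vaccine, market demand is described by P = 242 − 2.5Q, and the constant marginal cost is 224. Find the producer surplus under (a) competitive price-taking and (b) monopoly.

Perfect competition: P = MC = 224, so 242 − 2.5Q = 224 and Q = 7.2.
PS = (224 − 224)·7.2 = 0.
A monopolist chooses Q where MR = MC. MR = 242 − 5Q; setting this equal to 224 gives Q = 3.6 and P = 233.
PS = (233 − 224)·3.6 = 32.4.

Competition: PS = 0; Monopoly: PS = 32.4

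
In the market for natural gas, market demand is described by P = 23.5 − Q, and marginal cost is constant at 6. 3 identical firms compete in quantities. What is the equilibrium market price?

P = 10.375

With 3 symmetric Cournot firms, each firm's FOC gives 23.5 − 4q = 6, so q = 4.375, Q = 3·4.375 = 13.125, and P = 10.375.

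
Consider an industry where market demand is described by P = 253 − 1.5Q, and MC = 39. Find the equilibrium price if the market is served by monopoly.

A monopolist chooses Q where MR = MC. MR = 253 − 3Q; setting this equal to 39 gives Q = 214/3 and P = 146.

P = 146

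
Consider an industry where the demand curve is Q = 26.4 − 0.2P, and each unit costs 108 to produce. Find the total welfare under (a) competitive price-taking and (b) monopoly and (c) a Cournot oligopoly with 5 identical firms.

Competition: TS = 57.6; Monopoly: TS = 43.2; Cournot: TS = 56

Inverting demand: P = 132 − 5Q.
Competitive firms price at marginal cost: P = 108, giving Q = 4.8.
CS = ½·(132 − 108)·4.8 = 57.6; PS = (108 − 108)·4.8 = 0; TS = 57.6.
The monopolist equates marginal revenue to marginal cost: 132 − 10Q = 108, so Q = 2.4. From demand, P = 120.
CS = ½·(132 − 120)·2.4 = 14.4; PS = (120 − 108)·2.4 = 28.8; TS = 43.2.
Cournot with 5 identical firms: the symmetric best-response condition is 132 − 30q = 108. Each firm produces q = 0.8, total output Q = 4, price P = 112.
CS = ½·(132 − 112)·4 = 40; PS = (112 − 108)·4 = 16; TS = 56.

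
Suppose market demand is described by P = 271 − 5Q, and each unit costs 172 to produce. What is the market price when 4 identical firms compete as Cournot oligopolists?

With 4 symmetric Cournot firms, each firm's FOC gives 271 − 25q = 172, so q = 3.96, Q = 4·3.96 = 15.84, and P = 191.8.

P = 191.8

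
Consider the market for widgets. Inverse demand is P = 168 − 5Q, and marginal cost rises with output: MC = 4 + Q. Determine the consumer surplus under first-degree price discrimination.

CS = 0

Under first-degree price discrimination the firm charges each unit its demand price and produces up to where P = MC, i.e. Q = 82/3. Consumer surplus is zero; producer surplus equals total surplus.
CS = 0.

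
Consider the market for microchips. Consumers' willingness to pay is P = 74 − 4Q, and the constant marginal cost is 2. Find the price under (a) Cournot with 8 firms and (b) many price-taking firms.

With 8 symmetric Cournot firms, each firm's FOC gives 74 − 36q = 2, so q = 2, Q = 8·2 = 16, and P = 10.
Competitive firms price at marginal cost: P = 2, giving Q = 18.

Cournot: P = 10; Competition: P = 2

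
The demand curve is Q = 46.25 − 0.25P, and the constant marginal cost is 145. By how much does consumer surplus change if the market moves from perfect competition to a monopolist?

Inverting demand: P = 185 − 4Q.
Perfect competition: P = MC = 145, so 185 − 4Q = 145 and Q = 10.
CS = ½·(185 − 145)·10 = 200.
The monopolist equates marginal revenue to marginal cost: 185 − 8Q = 145, so Q = 5. From demand, P = 165.
CS = ½·(185 − 165)·5 = 50.
Change in consumer surplus: 50 − 200 = −150.

CS falls by 150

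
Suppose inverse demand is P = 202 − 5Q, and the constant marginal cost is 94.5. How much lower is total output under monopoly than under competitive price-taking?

Competitive firms price at marginal cost: P = 94.5, giving Q = 21.5.
Monopoly sets MR = MC: 202 − 10Q = 94.5 ⇒ Q = 10.75, P = 202 − 5·10.75 = 148.25.
Change in total output: 10.75 − 21.5 = −10.75.

Total output falls by 10.75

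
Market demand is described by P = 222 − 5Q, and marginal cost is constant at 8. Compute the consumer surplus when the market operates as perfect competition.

Perfect competition: P = MC = 8, so 222 − 5Q = 8 and Q = 42.8.
CS = ½·(222 − 8)·42.8 = 4579.6.

CS = 4579.6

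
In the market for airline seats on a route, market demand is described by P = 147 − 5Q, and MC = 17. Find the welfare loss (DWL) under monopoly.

DWL = 422.5

Under competition P = MC = 17, so Q = (147 − 17)/5 = 26.
The monopolist equates marginal revenue to marginal cost: 147 − 10Q = 17, so Q = 13. From demand, P = 82.
DWL is the triangle between Q = 13 and Q = 26: ½·(26 − 13)·(82 − 17) = 422.5.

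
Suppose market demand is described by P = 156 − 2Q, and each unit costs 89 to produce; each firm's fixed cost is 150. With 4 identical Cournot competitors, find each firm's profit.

In a 4-firm Cournot equilibrium, symmetry and the first-order condition give q = (156 − 89)/(10) = 6.7. So Q = 26.8 and P = 102.4.
Each firm's profit = (102.4 − 89)·6.7 − 150 = −60.22.

π_i = −60.22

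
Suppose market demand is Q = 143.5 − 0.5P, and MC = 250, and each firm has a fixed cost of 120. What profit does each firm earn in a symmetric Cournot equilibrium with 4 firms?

π_i = −92.62

Inverting demand: P = 287 − 2Q.
Cournot with 4 identical firms: the symmetric best-response condition is 287 − 10q = 250. Each firm produces q = 3.7, total output Q = 14.8, price P = 257.4.
Each firm's profit = (257.4 − 250)·3.7 − 120 = −92.62.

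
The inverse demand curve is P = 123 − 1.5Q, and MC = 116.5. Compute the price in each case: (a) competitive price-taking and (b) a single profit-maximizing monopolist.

Competition: P = 116.5; Monopoly: P = 119.75

Competitive firms price at marginal cost: P = 116.5, giving Q = 13/3.
The monopolist equates marginal revenue to marginal cost: 123 − 3Q = 116.5, so Q = 13/6. From demand, P = 119.75.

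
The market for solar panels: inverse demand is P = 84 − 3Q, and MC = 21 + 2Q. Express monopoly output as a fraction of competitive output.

A monopolist chooses Q where MR = MC. MR = 84 − 6Q; setting this equal to 21 + 2Q gives Q = 7.875 and P = 60.375.
Competitive equilibrium sets price equal to marginal cost: 84 − 3Q = 21 + 2Q, so Q = 12.6 and P = 46.2.
Ratio Q_m/Q_c = 7.875/12.6 = 0.625.

Q_m/Q_c = 0.625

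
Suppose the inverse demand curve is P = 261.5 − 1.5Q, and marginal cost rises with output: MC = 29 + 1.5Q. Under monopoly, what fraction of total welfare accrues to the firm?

PS/TS = 0.75

The monopolist equates marginal revenue to marginal cost: 261.5 − 3Q = 29 + 1.5Q, so Q = 155/3. From demand, P = 184.
CS = ½·(261.5 − 184)·155/3 = 24025/12.
PS = P·Q − VC(Q) = 184·155/3 − (29·155/3 + ½·1.5·(155/3)²) = 6006.25.
Share captured = PS/TS = 6006.25/(24025/3) = 0.75.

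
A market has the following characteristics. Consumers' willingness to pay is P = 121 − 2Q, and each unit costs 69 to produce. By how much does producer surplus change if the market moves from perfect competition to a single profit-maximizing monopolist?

PS rises by 338

Under competition P = MC = 69, so Q = (121 − 69)/2 = 26.
PS = (69 − 69)·26 = 0.
A monopolist chooses Q where MR = MC. MR = 121 − 4Q; setting this equal to 69 gives Q = 13 and P = 95.
PS = (95 − 69)·13 = 338.
Change in producer surplus: 338 − 0 = 338.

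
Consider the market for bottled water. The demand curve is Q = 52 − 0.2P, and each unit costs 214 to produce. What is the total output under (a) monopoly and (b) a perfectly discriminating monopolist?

Inverting demand: P = 260 − 5Q.
The monopolist equates marginal revenue to marginal cost: 260 − 10Q = 214, so Q = 4.6. From demand, P = 237.
Under first-degree price discrimination the firm charges each unit its demand price and produces up to where P = MC, i.e. Q = 9.2. Consumer surplus is zero; producer surplus equals total surplus.

Monopoly: Q = 4.6; Perfect PD: Q = 9.2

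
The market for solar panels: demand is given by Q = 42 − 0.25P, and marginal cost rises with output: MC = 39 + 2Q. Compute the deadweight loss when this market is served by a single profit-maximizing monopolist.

DWL = 221.88

Inverting demand: P = 168 − 4Q.
Competitive equilibrium sets price equal to marginal cost: 168 − 4Q = 39 + 2Q, so Q = 21.5 and P = 82.
The monopolist equates marginal revenue to marginal cost: 168 − 8Q = 39 + 2Q, so Q = 12.9. From demand, P = 116.4.
CS = ½·(168 − 82)·21.5 = 924.5; PS = (82·21.5 − 39·21.5 − ½·2·21.5²) = 462.25; TS = 1386.75.
CS = ½·(168 − 116.4)·12.9 = 332.82; PS = (116.4·12.9 − 39·12.9 − ½·2·12.9²) = 832.05; TS = 1164.87.
DWL = 1386.75 − 1164.87 = 221.88.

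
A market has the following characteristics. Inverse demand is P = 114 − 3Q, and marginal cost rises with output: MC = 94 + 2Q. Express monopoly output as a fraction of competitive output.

Q_m/Q_c = 0.625

Monopoly sets MR = MC: 114 − 6Q = 94 + 2Q ⇒ Q = 2.5, P = 114 − 3·2.5 = 106.5.
Under competition P = MC: 114 − 3Q = 94 + 2Q ⇒ Q = 4, P = 102.
Ratio Q_m/Q_c = 2.5/4 = 0.625.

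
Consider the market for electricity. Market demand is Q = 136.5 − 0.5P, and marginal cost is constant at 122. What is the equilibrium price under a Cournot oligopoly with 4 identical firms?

P = 152.2

Inverting demand: P = 273 − 2Q.
In a 4-firm Cournot equilibrium, symmetry and the first-order condition give q = (273 − 122)/(10) = 15.1. So Q = 60.4 and P = 152.2.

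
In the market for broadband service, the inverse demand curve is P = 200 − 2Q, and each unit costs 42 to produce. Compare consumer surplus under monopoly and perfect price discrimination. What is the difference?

A monopolist chooses Q where MR = MC. MR = 200 − 4Q; setting this equal to 42 gives Q = 39.5 and P = 121.
CS = ½·(200 − 121)·39.5 = 1560.25.
A perfectly discriminating monopolist sells every unit with P(Q) ≥ MC(Q), so output equals the competitive quantity Q = 79. Each buyer pays their reservation price, so CS = 0 and the firm captures all surplus.
CS = 0.
Change in consumer surplus: 0 − 1560.25 = −1560.25.

Consumer surplus falls by 1560.25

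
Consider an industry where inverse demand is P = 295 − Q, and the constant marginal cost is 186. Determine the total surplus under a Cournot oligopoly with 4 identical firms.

TS = 5702.88

Cournot with 4 identical firms: the symmetric best-response condition is 295 − 5q = 186. Each firm produces q = 21.8, total output Q = 87.2, price P = 207.8.
CS = ½·(295 − 207.8)·87.2 = 3801.92; PS = (207.8 − 186)·87.2 = 1900.96; TS = 5702.88.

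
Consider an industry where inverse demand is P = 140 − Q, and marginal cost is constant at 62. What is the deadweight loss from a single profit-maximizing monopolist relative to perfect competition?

DWL = 760.5

Perfect competition: P = MC = 62, so 140 − Q = 62 and Q = 78.
Monopoly sets MR = MC: 140 − 2Q = 62 ⇒ Q = 39, P = 140 − 39 = 101.
DWL is the triangle between Q = 39 and Q = 78: ½·(78 − 39)·(101 − 62) = 760.5.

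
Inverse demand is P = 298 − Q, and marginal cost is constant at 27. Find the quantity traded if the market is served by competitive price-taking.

Competitive firms price at marginal cost: P = 27, giving Q = 271.

Q = 271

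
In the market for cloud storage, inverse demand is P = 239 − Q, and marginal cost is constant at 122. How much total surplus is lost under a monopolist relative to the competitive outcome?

Under competition P = MC = 122, so Q = (239 − 122)/1 = 117.
A monopolist chooses Q where MR = MC. MR = 239 − 2Q; setting this equal to 122 gives Q = 58.5 and P = 180.5.
DWL is the triangle between Q = 58.5 and Q = 117: ½·(117 − 58.5)·(180.5 − 122) = 1711.125.

DWL = 1711.125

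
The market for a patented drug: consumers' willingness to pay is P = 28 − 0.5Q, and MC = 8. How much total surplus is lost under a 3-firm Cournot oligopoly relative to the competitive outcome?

Under competition P = MC = 8, so Q = (28 − 8)/0.5 = 40.
Cournot with 3 identical firms: the symmetric best-response condition is 28 − 2q = 8. Each firm produces q = 10, total output Q = 30, price P = 13.
DWL is the triangle between Q = 30 and Q = 40: ½·(40 − 30)·(13 − 8) = 25.

DWL = 25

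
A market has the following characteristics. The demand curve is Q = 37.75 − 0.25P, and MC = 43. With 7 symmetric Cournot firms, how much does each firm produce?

q_i = 3.375

Inverting demand: P = 151 − 4Q.
Cournot with 7 identical firms: the symmetric best-response condition is 151 − 32q = 43. Each firm produces q = 3.375, total output Q = 23.625, price P = 56.5.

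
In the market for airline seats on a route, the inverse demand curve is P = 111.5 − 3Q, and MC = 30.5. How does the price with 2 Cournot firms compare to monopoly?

In a 2-firm Cournot equilibrium, symmetry and the first-order condition give q = (111.5 − 30.5)/(9) = 9. So Q = 18 and P = 57.5.
A monopolist chooses Q where MR = MC. MR = 111.5 − 6Q; setting this equal to 30.5 gives Q = 13.5 and P = 71.

Cournot: P = 57.5; Monopoly: P = 71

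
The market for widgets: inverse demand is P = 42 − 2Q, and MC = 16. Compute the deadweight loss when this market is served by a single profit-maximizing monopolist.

DWL = 42.25

Perfect competition: P = MC = 16, so 42 − 2Q = 16 and Q = 13.
Monopoly sets MR = MC: 42 − 4Q = 16 ⇒ Q = 6.5, P = 42 − 2·6.5 = 29.
DWL is the triangle between Q = 6.5 and Q = 13: ½·(13 − 6.5)·(29 − 16) = 42.25.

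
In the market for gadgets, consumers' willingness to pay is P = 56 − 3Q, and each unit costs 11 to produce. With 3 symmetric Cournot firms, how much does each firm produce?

With 3 symmetric Cournot firms, each firm's FOC gives 56 − 12q = 11, so q = 3.75, Q = 3·3.75 = 11.25, and P = 22.25.

q_i = 3.75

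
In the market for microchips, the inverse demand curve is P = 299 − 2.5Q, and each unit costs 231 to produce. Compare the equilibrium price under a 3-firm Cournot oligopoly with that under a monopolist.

In a 3-firm Cournot equilibrium, symmetry and the first-order condition give q = (299 − 231)/(10) = 6.8. So Q = 20.4 and P = 248.
A monopolist chooses Q where MR = MC. MR = 299 − 5Q; setting this equal to 231 gives Q = 13.6 and P = 265.

Cournot: P = 248; Monopoly: P = 265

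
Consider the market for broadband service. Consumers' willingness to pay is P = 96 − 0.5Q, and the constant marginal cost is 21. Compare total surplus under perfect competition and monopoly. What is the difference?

Total surplus falls by 1406.25

Perfect competition: P = MC = 21, so 96 − 0.5Q = 21 and Q = 150.
CS = ½·(96 − 21)·150 = 5625; PS = (21 − 21)·150 = 0; TS = 5625.
The monopolist equates marginal revenue to marginal cost: 96 − Q = 21, so Q = 75. From demand, P = 58.5.
CS = ½·(96 − 58.5)·75 = 1406.25; PS = (58.5 − 21)·75 = 2812.5; TS = 4218.75.
Change in total surplus: 4218.75 − 5625 = −1406.25.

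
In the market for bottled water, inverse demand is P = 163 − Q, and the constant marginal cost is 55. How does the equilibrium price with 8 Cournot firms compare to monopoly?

Cournot: P = 67; Monopoly: P = 109

With 8 symmetric Cournot firms, each firm's FOC gives 163 − 9q = 55, so q = 12, Q = 8·12 = 96, and P = 67.
A monopolist chooses Q where MR = MC. MR = 163 − 2Q; setting this equal to 55 gives Q = 54 and P = 109.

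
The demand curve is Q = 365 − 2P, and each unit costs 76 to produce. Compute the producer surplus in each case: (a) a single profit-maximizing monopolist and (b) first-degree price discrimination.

Inverting demand: P = 182.5 − 0.5Q.
The monopolist equates marginal revenue to marginal cost: 182.5 − Q = 76, so Q = 106.5. From demand, P = 129.25.
PS = (129.25 − 76)·106.5 = 5671.125.
A perfectly discriminating monopolist sells every unit with P(Q) ≥ MC(Q), so output equals the competitive quantity Q = 213. Each buyer pays their reservation price, so CS = 0 and the firm captures all surplus.
PS = ½·(182.5 − 76)·213 = 11342.25.

Monopoly: PS = 5671.125; Perfect PD: PS = 11342.25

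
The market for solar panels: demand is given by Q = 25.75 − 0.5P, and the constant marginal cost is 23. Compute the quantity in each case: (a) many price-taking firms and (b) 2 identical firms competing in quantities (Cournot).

Inverting demand: P = 51.5 − 2Q.
Perfect competition: P = MC = 23, so 51.5 − 2Q = 23 and Q = 14.25.
In a 2-firm Cournot equilibrium, symmetry and the first-order condition give q = (51.5 − 23)/(6) = 4.75. So Q = 9.5 and P = 32.5.

Competition: Q = 14.25; Cournot: Q = 9.5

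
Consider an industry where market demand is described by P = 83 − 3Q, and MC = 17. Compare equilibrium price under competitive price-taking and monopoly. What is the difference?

P rises by 33

Under competition P = MC = 17, so Q = (83 − 17)/3 = 22.
A monopolist chooses Q where MR = MC. MR = 83 − 6Q; setting this equal to 17 gives Q = 11 and P = 50.
Change in equilibrium price: 50 − 17 = 33.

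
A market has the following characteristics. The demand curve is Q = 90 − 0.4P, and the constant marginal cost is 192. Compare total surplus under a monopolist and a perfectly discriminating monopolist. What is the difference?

Inverting demand: P = 225 − 2.5Q.
The monopolist equates marginal revenue to marginal cost: 225 − 5Q = 192, so Q = 6.6. From demand, P = 208.5.
CS = ½·(225 − 208.5)·6.6 = 54.45; PS = (208.5 − 192)·6.6 = 108.9; TS = 163.35.
A perfectly discriminating monopolist sells every unit with P(Q) ≥ MC(Q), so output equals the competitive quantity Q = 13.2. Each buyer pays their reservation price, so CS = 0 and the firm captures all surplus.
TS = 217.8 (equal to competitive TS).
Change in total surplus: 217.8 − 163.35 = 54.45.

Total surplus rises by 54.45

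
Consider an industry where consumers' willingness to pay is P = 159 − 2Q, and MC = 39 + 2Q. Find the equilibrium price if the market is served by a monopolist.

Monopoly sets MR = MC: 159 − 4Q = 39 + 2Q ⇒ Q = 20, P = 159 − 2·20 = 119.

P = 119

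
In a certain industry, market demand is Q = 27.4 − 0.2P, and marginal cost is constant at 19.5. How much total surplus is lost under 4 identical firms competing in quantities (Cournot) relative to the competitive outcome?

DWL = 55.225

Inverting demand: P = 137 − 5Q.
Under competition P = MC = 19.5, so Q = (137 − 19.5)/5 = 23.5.
In a 4-firm Cournot equilibrium, symmetry and the first-order condition give q = (137 − 19.5)/(25) = 4.7. So Q = 18.8 and P = 43.
DWL is the triangle between Q = 18.8 and Q = 23.5: ½·(23.5 − 18.8)·(43 − 19.5) = 55.225.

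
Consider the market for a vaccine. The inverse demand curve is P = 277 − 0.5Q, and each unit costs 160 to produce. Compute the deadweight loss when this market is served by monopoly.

DWL = 3422.25

Perfect competition: P = MC = 160, so 277 − 0.5Q = 160 and Q = 234.
Monopoly sets MR = MC: 277 − Q = 160 ⇒ Q = 117, P = 277 − 0.5·117 = 218.5.
DWL is the triangle between Q = 117 and Q = 234: ½·(234 − 117)·(218.5 − 160) = 3422.25.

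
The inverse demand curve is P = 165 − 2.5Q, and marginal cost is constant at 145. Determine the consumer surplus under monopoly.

The monopolist equates marginal revenue to marginal cost: 165 − 5Q = 145, so Q = 4. From demand, P = 155.
CS = ½·(165 − 155)·4 = 20.

CS = 20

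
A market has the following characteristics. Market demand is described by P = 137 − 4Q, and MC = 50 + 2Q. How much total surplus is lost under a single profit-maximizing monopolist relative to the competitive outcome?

Competitive equilibrium sets price equal to marginal cost: 137 − 4Q = 50 + 2Q, so Q = 14.5 and P = 79.
A monopolist chooses Q where MR = MC. MR = 137 − 8Q; setting this equal to 50 + 2Q gives Q = 8.7 and P = 102.2.
CS = ½·(137 − 79)·14.5 = 420.5; PS = (79·14.5 − 50·14.5 − ½·2·14.5²) = 210.25; TS = 630.75.
CS = ½·(137 − 102.2)·8.7 = 151.38; PS = (102.2·8.7 − 50·8.7 − ½·2·8.7²) = 378.45; TS = 529.83.
DWL = 630.75 − 529.83 = 100.92.

DWL = 100.92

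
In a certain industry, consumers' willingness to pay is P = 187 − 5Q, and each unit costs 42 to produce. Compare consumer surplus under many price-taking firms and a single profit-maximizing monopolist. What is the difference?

Under competition P = MC = 42, so Q = (187 − 42)/5 = 29.
CS = ½·(187 − 42)·29 = 2102.5.
Monopoly sets MR = MC: 187 − 10Q = 42 ⇒ Q = 14.5, P = 187 − 5·14.5 = 114.5.
CS = ½·(187 − 114.5)·14.5 = 525.625.
Change in consumer surplus: 525.625 − 2102.5 = −1576.875.

Consumer surplus falls by 1576.875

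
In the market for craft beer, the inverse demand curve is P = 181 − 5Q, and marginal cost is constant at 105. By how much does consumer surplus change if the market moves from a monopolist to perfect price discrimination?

CS falls by 144.4

Monopoly sets MR = MC: 181 − 10Q = 105 ⇒ Q = 7.6, P = 181 − 5·7.6 = 143.
CS = ½·(181 − 143)·7.6 = 144.4.
Under first-degree price discrimination the firm charges each unit its demand price and produces up to where P = MC, i.e. Q = 15.2. Consumer surplus is zero; producer surplus equals total surplus.
CS = 0.
Change in consumer surplus: 0 − 144.4 = −144.4.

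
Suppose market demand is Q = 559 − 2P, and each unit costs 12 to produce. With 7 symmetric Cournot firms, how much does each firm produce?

Inverting demand: P = 279.5 − 0.5Q.
With 7 symmetric Cournot firms, each firm's FOC gives 279.5 − 4q = 12, so q = 66.875, Q = 7·66.875 = 468.125, and P = 727/16.

q_i = 66.875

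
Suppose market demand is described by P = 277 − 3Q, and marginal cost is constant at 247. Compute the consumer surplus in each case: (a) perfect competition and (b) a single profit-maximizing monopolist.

Competitive firms price at marginal cost: P = 247, giving Q = 10.
CS = ½·(277 − 247)·10 = 150.
A monopolist chooses Q where MR = MC. MR = 277 − 6Q; setting this equal to 247 gives Q = 5 and P = 262.
CS = ½·(277 − 262)·5 = 37.5.

Competition: CS = 150; Monopoly: CS = 37.5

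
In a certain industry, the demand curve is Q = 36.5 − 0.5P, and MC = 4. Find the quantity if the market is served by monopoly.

Inverting demand: P = 73 − 2Q.
The monopolist equates marginal revenue to marginal cost: 73 − 4Q = 4, so Q = 17.25. From demand, P = 38.5.

Q = 17.25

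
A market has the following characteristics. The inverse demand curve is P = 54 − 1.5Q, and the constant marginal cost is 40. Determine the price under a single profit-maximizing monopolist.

Monopoly sets MR = MC: 54 − 3Q = 40 ⇒ Q = 14/3, P = 54 − 1.5·14/3 = 47.

P = 47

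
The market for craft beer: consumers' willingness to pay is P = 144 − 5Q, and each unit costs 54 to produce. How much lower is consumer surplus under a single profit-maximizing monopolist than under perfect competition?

Competitive firms price at marginal cost: P = 54, giving Q = 18.
CS = ½·(144 − 54)·18 = 810.
A monopolist chooses Q where MR = MC. MR = 144 − 10Q; setting this equal to 54 gives Q = 9 and P = 99.
CS = ½·(144 − 99)·9 = 202.5.
Change in consumer surplus: 202.5 − 810 = −607.5.

CS falls by 607.5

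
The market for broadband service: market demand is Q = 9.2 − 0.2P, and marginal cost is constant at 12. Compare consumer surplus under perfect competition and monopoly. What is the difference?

Consumer surplus falls by 86.7

Inverting demand: P = 46 − 5Q.
Competitive firms price at marginal cost: P = 12, giving Q = 6.8.
CS = ½·(46 − 12)·6.8 = 115.6.
A monopolist chooses Q where MR = MC. MR = 46 − 10Q; setting this equal to 12 gives Q = 3.4 and P = 29.
CS = ½·(46 − 29)·3.4 = 28.9.
Change in consumer surplus: 28.9 − 115.6 = −86.7.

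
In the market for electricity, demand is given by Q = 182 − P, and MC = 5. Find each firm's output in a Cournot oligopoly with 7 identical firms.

Inverting demand: P = 182 − Q.
Cournot with 7 identical firms: the symmetric best-response condition is 182 − 8q = 5. Each firm produces q = 22.125, total output Q = 154.875, price P = 27.125.

q_i = 22.125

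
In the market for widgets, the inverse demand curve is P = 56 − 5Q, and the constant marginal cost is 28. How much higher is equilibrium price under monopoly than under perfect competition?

Equilibrium price rises by 14

Perfect competition: P = MC = 28, so 56 − 5Q = 28 and Q = 5.6.
Monopoly sets MR = MC: 56 − 10Q = 28 ⇒ Q = 2.8, P = 56 − 5·2.8 = 42.
Change in equilibrium price: 42 − 28 = 14.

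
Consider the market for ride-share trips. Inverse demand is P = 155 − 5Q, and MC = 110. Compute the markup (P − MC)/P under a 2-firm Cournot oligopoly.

Cournot with 2 identical firms: the symmetric best-response condition is 155 − 15q = 110. Each firm produces q = 3, total output Q = 6, price P = 125.
Lerner index = (P − MC)/P = (125 − 110)/125 = 0.12.

Lerner index = 0.12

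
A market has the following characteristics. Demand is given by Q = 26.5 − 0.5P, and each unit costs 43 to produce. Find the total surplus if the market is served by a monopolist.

TS = 18.75

Inverting demand: P = 53 − 2Q.
The monopolist equates marginal revenue to marginal cost: 53 − 4Q = 43, so Q = 2.5. From demand, P = 48.
CS = ½·(53 − 48)·2.5 = 6.25; PS = (48 − 43)·2.5 = 12.5; TS = 18.75.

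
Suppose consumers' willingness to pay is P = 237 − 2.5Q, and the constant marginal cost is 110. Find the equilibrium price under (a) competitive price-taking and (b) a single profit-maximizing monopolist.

Competition: P = 110; Monopoly: P = 173.5

Perfect competition: P = MC = 110, so 237 − 2.5Q = 110 and Q = 50.8.
A monopolist chooses Q where MR = MC. MR = 237 − 5Q; setting this equal to 110 gives Q = 25.4 and P = 173.5.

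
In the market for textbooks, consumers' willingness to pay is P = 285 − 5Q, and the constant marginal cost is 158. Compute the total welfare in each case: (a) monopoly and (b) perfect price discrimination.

Monopoly: TS = 1209.675; Perfect PD: TS = 1612.9

A monopolist chooses Q where MR = MC. MR = 285 − 10Q; setting this equal to 158 gives Q = 12.7 and P = 221.5.
CS = ½·(285 − 221.5)·12.7 = 403.225; PS = (221.5 − 158)·12.7 = 806.45; TS = 1209.675.
A perfectly discriminating monopolist sells every unit with P(Q) ≥ MC(Q), so output equals the competitive quantity Q = 25.4. Each buyer pays their reservation price, so CS = 0 and the firm captures all surplus.
TS = 1612.9 (equal to competitive TS).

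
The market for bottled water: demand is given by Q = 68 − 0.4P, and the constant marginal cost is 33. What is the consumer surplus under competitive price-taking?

CS = 3753.8

Inverting demand: P = 170 − 2.5Q.
Competitive firms price at marginal cost: P = 33, giving Q = 54.8.
CS = ½·(170 − 33)·54.8 = 3753.8.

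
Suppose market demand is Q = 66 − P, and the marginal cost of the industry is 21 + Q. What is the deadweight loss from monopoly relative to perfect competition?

Inverting demand: P = 66 − Q.
Competitive equilibrium sets price equal to marginal cost: 66 − Q = 21 + Q, so Q = 22.5 and P = 43.5.
The monopolist equates marginal revenue to marginal cost: 66 − 2Q = 21 + Q, so Q = 15. From demand, P = 51.
CS = ½·(66 − 43.5)·22.5 = 253.125; PS = (43.5·22.5 − 21·22.5 − ½·1·22.5²) = 253.125; TS = 506.25.
CS = ½·(66 − 51)·15 = 112.5; PS = (51·15 − 21·15 − ½·1·15²) = 337.5; TS = 450.
DWL = 506.25 − 450 = 56.25.

DWL = 56.25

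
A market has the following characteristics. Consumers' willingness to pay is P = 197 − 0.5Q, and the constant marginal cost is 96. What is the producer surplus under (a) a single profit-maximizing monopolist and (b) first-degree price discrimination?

Monopoly: PS = 5100.5; Perfect PD: PS = 10201

Monopoly sets MR = MC: 197 − Q = 96 ⇒ Q = 101, P = 197 − 0.5·101 = 146.5.
PS = (146.5 − 96)·101 = 5100.5.
Under first-degree price discrimination the firm charges each unit its demand price and produces up to where P = MC, i.e. Q = 202. Consumer surplus is zero; producer surplus equals total surplus.
PS = ½·(197 − 96)·202 = 10201.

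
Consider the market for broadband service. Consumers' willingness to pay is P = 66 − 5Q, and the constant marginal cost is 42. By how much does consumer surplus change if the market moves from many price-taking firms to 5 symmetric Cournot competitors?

Consumer surplus falls by 17.6

Perfect competition: P = MC = 42, so 66 − 5Q = 42 and Q = 4.8.
CS = ½·(66 − 42)·4.8 = 57.6.
With 5 symmetric Cournot firms, each firm's FOC gives 66 − 30q = 42, so q = 0.8, Q = 5·0.8 = 4, and P = 46.
CS = ½·(66 − 46)·4 = 40.
Change in consumer surplus: 40 − 57.6 = −17.6.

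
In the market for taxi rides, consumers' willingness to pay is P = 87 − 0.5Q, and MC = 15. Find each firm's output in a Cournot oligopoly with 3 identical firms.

q_i = 36

In a 3-firm Cournot equilibrium, symmetry and the first-order condition give q = (87 − 15)/(2) = 36. So Q = 108 and P = 33.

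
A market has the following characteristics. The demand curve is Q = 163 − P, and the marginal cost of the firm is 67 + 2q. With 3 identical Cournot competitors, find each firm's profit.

Inverting demand: P = 163 − Q.
Cournot with 3 identical firms: the symmetric best-response condition is 163 − 4q = 67 + 2q. Each firm produces q = 16, total output Q = 48, price P = 115.
Each firm's profit = 115·16 − (67·16 + ½·2·16²) = 512.

π_i = 512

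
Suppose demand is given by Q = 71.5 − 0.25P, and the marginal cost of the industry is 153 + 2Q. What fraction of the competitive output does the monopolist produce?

Q_m/Q_c = 0.6

Inverting demand: P = 286 − 4Q.
Monopoly sets MR = MC: 286 − 8Q = 153 + 2Q ⇒ Q = 13.3, P = 286 − 4·13.3 = 232.8.
Competitive equilibrium sets price equal to marginal cost: 286 − 4Q = 153 + 2Q, so Q = 133/6 and P = 592/3.
Ratio Q_m/Q_c = 13.3/(133/6) = 0.6.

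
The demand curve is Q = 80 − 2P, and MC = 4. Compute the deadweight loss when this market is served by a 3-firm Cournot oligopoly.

DWL = 81

Inverting demand: P = 40 − 0.5Q.
Perfect competition: P = MC = 4, so 40 − 0.5Q = 4 and Q = 72.
With 3 symmetric Cournot firms, each firm's FOC gives 40 − 2q = 4, so q = 18, Q = 3·18 = 54, and P = 13.
DWL is the triangle between Q = 54 and Q = 72: ½·(72 − 54)·(13 − 4) = 81.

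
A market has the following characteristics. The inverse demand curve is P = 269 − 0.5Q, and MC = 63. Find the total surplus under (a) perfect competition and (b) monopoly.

Competition: TS = 42436; Monopoly: TS = 31827

Under competition P = MC = 63, so Q = (269 − 63)/0.5 = 412.
CS = ½·(269 − 63)·412 = 42436; PS = (63 − 63)·412 = 0; TS = 42436.
Monopoly sets MR = MC: 269 − Q = 63 ⇒ Q = 206, P = 269 − 0.5·206 = 166.
CS = ½·(269 − 166)·206 = 10609; PS = (166 − 63)·206 = 21218; TS = 31827.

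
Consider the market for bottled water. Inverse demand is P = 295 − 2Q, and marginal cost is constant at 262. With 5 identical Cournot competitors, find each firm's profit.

π_i = 15.125

With 5 symmetric Cournot firms, each firm's FOC gives 295 − 12q = 262, so q = 2.75, Q = 5·2.75 = 13.75, and P = 267.5.
Each firm's profit = (267.5 − 262)·2.75 = 15.125.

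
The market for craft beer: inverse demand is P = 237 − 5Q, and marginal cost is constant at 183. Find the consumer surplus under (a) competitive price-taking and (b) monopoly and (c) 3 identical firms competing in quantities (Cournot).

Competition: CS = 291.6; Monopoly: CS = 72.9; Cournot: CS = 164.025

Under competition P = MC = 183, so Q = (237 − 183)/5 = 10.8.
CS = ½·(237 − 183)·10.8 = 291.6.
Monopoly sets MR = MC: 237 − 10Q = 183 ⇒ Q = 5.4, P = 237 − 5·5.4 = 210.
CS = ½·(237 − 210)·5.4 = 72.9.
Cournot with 3 identical firms: the symmetric best-response condition is 237 − 20q = 183. Each firm produces q = 2.7, total output Q = 8.1, price P = 196.5.
CS = ½·(237 − 196.5)·8.1 = 164.025.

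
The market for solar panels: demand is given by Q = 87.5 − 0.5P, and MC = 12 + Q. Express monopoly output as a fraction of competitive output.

Q_m/Q_c = 0.6

Inverting demand: P = 175 − 2Q.
A monopolist chooses Q where MR = MC. MR = 175 − 4Q; setting this equal to 12 + Q gives Q = 32.6 and P = 109.8.
Competitive equilibrium sets price equal to marginal cost: 175 − 2Q = 12 + Q, so Q = 163/3 and P = 199/3.
Ratio Q_m/Q_c = 32.6/(163/3) = 0.6.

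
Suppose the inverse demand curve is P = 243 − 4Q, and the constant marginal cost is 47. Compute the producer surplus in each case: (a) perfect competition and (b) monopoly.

Competitive firms price at marginal cost: P = 47, giving Q = 49.
PS = (47 − 47)·49 = 0.
The monopolist equates marginal revenue to marginal cost: 243 − 8Q = 47, so Q = 24.5. From demand, P = 145.
PS = (145 − 47)·24.5 = 2401.

Competition: PS = 0; Monopoly: PS = 2401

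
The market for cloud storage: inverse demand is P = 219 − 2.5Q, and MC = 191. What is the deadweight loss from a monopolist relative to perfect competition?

DWL = 39.2

Under competition P = MC = 191, so Q = (219 − 191)/2.5 = 11.2.
The monopolist equates marginal revenue to marginal cost: 219 − 5Q = 191, so Q = 5.6. From demand, P = 205.
DWL is the triangle between Q = 5.6 and Q = 11.2: ½·(11.2 − 5.6)·(205 − 191) = 39.2.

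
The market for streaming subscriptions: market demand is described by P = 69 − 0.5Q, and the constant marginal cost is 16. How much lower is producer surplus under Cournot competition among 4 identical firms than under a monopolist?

A monopolist chooses Q where MR = MC. MR = 69 − Q; setting this equal to 16 gives Q = 53 and P = 42.5.
PS = (42.5 − 16)·53 = 1404.5.
With 4 symmetric Cournot firms, each firm's FOC gives 69 − 2.5q = 16, so q = 21.2, Q = 4·21.2 = 84.8, and P = 26.6.
PS = (26.6 − 16)·84.8 = 898.88.
Change in producer surplus: 898.88 − 1404.5 = −505.62.

PS falls by 505.62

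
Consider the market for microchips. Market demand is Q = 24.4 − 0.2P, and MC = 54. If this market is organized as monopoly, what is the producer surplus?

Inverting demand: P = 122 − 5Q.
Monopoly sets MR = MC: 122 − 10Q = 54 ⇒ Q = 6.8, P = 122 − 5·6.8 = 88.
PS = (88 − 54)·6.8 = 231.2.

PS = 231.2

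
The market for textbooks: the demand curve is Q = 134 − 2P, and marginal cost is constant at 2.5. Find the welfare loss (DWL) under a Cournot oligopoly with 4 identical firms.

Inverting demand: P = 67 − 0.5Q.
Competitive firms price at marginal cost: P = 2.5, giving Q = 129.
Cournot with 4 identical firms: the symmetric best-response condition is 67 − 2.5q = 2.5. Each firm produces q = 25.8, total output Q = 103.2, price P = 15.4.
DWL is the triangle between Q = 103.2 and Q = 129: ½·(129 − 103.2)·(15.4 − 2.5) = 166.41.

DWL = 166.41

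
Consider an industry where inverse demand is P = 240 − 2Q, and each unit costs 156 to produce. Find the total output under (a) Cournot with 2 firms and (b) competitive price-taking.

Cournot with 2 identical firms: the symmetric best-response condition is 240 − 6q = 156. Each firm produces q = 14, total output Q = 28, price P = 184.
Under competition P = MC = 156, so Q = (240 − 156)/2 = 42.

Cournot: Q = 28; Competition: Q = 42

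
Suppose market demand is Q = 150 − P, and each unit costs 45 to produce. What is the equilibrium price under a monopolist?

P = 97.5

Inverting demand: P = 150 − Q.
The monopolist equates marginal revenue to marginal cost: 150 − 2Q = 45, so Q = 52.5. From demand, P = 97.5.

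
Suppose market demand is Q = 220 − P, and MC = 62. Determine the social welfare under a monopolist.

Inverting demand: P = 220 − Q.
The monopolist equates marginal revenue to marginal cost: 220 − 2Q = 62, so Q = 79. From demand, P = 141.
CS = ½·(220 − 141)·79 = 3120.5; PS = (141 − 62)·79 = 6241; TS = 9361.5.

TS = 9361.5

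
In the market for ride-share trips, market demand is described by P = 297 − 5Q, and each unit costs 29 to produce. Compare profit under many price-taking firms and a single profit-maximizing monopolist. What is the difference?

Competitive firms price at marginal cost: P = 29, giving Q = 53.6.
Profit = (29 − 29)·53.6 = 0.
A monopolist chooses Q where MR = MC. MR = 297 − 10Q; setting this equal to 29 gives Q = 26.8 and P = 163.
Profit = (163 − 29)·26.8 = 3591.2.
Change in profit: 3591.2 − 0 = 3591.2.

Profit rises by 3591.2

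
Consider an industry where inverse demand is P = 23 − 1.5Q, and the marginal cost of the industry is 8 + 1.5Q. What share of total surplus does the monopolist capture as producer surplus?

The monopolist equates marginal revenue to marginal cost: 23 − 3Q = 8 + 1.5Q, so Q = 10/3. From demand, P = 18.
CS = ½·(23 − 18)·10/3 = 25/3.
PS = P·Q − VC(Q) = 18·10/3 − (8·10/3 + ½·1.5·(10/3)²) = 25.
Share captured = PS/TS = 25/(100/3) = 0.75.

PS/TS = 0.75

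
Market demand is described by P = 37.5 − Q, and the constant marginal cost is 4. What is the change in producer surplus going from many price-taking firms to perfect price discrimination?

Competitive firms price at marginal cost: P = 4, giving Q = 33.5.
PS = (4 − 4)·33.5 = 0.
A perfectly discriminating monopolist sells every unit with P(Q) ≥ MC(Q), so output equals the competitive quantity Q = 33.5. Each buyer pays their reservation price, so CS = 0 and the firm captures all surplus.
PS = ½·(37.5 − 4)·33.5 = 561.125.
Change in producer surplus: 561.125 − 0 = 561.125.

Producer surplus rises by 561.125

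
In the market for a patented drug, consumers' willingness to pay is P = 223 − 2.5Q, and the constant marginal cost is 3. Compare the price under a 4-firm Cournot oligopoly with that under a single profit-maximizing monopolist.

Cournot: P = 47; Monopoly: P = 113

In a 4-firm Cournot equilibrium, symmetry and the first-order condition give q = (223 − 3)/(12.5) = 17.6. So Q = 70.4 and P = 47.
The monopolist equates marginal revenue to marginal cost: 223 − 5Q = 3, so Q = 44. From demand, P = 113.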